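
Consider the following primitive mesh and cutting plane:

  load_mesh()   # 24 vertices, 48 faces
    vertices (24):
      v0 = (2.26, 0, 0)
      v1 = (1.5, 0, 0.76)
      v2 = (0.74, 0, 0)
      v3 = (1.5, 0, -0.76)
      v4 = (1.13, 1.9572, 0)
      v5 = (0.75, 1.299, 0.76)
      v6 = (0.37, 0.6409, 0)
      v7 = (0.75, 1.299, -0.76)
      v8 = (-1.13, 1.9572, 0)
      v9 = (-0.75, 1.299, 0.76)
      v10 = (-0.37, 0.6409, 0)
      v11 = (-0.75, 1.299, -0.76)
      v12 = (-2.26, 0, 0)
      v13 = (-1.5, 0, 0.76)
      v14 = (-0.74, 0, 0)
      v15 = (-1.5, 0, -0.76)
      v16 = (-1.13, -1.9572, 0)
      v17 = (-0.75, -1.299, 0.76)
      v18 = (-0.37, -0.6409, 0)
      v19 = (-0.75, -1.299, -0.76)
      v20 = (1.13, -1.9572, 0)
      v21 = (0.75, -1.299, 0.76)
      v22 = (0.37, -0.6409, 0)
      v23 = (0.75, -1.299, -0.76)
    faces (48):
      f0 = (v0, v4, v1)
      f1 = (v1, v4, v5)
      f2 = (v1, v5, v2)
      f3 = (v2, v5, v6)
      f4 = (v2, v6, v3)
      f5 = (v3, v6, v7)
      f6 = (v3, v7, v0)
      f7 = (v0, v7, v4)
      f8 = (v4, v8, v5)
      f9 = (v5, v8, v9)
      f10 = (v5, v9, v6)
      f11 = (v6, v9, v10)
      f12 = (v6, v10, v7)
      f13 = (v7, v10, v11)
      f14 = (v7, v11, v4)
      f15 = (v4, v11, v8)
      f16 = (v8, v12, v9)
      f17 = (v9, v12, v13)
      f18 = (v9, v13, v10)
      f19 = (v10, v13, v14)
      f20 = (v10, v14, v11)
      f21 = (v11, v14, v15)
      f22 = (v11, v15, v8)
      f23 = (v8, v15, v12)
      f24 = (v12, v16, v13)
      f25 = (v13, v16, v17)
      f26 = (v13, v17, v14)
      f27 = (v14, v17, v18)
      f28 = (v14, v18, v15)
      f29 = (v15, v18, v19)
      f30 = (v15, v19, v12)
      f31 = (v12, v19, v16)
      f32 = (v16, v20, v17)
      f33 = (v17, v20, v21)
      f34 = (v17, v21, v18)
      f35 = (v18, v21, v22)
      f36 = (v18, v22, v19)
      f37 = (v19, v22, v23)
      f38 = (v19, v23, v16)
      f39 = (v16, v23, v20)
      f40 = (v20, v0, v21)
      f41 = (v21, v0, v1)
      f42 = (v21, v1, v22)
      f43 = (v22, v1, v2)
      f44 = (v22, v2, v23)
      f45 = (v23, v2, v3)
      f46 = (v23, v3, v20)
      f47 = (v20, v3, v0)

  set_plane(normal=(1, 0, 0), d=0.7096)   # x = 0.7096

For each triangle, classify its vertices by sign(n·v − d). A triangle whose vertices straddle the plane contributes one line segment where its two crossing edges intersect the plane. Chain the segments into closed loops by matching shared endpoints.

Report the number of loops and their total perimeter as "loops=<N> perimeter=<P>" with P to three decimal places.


Straddling triangles (20 of 48):
  (v2,v5,v6) [++-] → (0.7096, 1.22903, 0.6792)–(0.7096, 0.0526577, 0)  len=1.3584
  (v2,v6,v3) [+-+] → (0.7096, 0.0526577, 0)–(0.7096, 0.44829, -0.228404)  len=0.4568
  (v3,v6,v7) [+-+] → (0.7096, 0.44829, -0.228404)–(0.7096, 1.22903, -0.6792)  len=0.9015
  (v4,v8,v5) [+-+] → (0.7096, 1.9572, 0)–(0.7096, 1.31314, 0.743668)  len=0.9838
  (v5,v8,v9) [+--] → (0.7096, 1.31314, 0.743668)–(0.7096, 1.299, 0.76)  len=0.0216
  (v5,v9,v6) [+--] → (0.7096, 1.299, 0.76)–(0.7096, 1.22903, 0.6792)  len=0.1069
  (v6,v10,v7) [--+] → (0.7096, 1.27526, -0.732586)–(0.7096, 1.22903, -0.6792)  len=0.0706
  (v7,v10,v11) [+--] → (0.7096, 1.27526, -0.732586)–(0.7096, 1.299, -0.76)  len=0.0363
  (v7,v11,v4) [+-+] → (0.7096, 1.299, -0.76)–(0.7096, 1.81002, -0.169949)  len=0.7806
  (v4,v11,v8) [+--] → (0.7096, 1.81002, -0.169949)–(0.7096, 1.9572, 0)  len=0.2248
  (v16,v20,v17) [-+-] → (0.7096, -1.9572, 0)–(0.7096, -1.81002, 0.169949)  len=0.2248
  (v17,v20,v21) [-++] → (0.7096, -1.81002, 0.169949)–(0.7096, -1.299, 0.76)  len=0.7806
  (v17,v21,v18) [-+-] → (0.7096, -1.299, 0.76)–(0.7096, -1.27526, 0.732586)  len=0.0363
  (v18,v21,v22) [-+-] → (0.7096, -1.27526, 0.732586)–(0.7096, -1.22903, 0.6792)  len=0.0706
  (v19,v22,v23) [--+] → (0.7096, -1.22903, -0.6792)–(0.7096, -1.299, -0.76)  len=0.1069
  (v19,v23,v16) [-+-] → (0.7096, -1.299, -0.76)–(0.7096, -1.31314, -0.743668)  len=0.0216
  (v16,v23,v20) [-++] → (0.7096, -1.31314, -0.743668)–(0.7096, -1.9572, 0)  len=0.9838
  (v21,v1,v22) [++-] → (0.7096, -0.44829, 0.228404)–(0.7096, -1.22903, 0.6792)  len=0.9015
  (v22,v1,v2) [-++] → (0.7096, -0.44829, 0.228404)–(0.7096, -0.0526577, 0)  len=0.4568
  (v22,v2,v23) [-++] → (0.7096, -0.0526577, 0)–(0.7096, -1.22903, -0.6792)  len=1.3584

Chained into 2 loop(s):
  loop 1: 10 segments, perimeter = 4.9413
  loop 2: 10 segments, perimeter = 4.9413
Total perimeter = 9.883

loops=2 perimeter=9.883


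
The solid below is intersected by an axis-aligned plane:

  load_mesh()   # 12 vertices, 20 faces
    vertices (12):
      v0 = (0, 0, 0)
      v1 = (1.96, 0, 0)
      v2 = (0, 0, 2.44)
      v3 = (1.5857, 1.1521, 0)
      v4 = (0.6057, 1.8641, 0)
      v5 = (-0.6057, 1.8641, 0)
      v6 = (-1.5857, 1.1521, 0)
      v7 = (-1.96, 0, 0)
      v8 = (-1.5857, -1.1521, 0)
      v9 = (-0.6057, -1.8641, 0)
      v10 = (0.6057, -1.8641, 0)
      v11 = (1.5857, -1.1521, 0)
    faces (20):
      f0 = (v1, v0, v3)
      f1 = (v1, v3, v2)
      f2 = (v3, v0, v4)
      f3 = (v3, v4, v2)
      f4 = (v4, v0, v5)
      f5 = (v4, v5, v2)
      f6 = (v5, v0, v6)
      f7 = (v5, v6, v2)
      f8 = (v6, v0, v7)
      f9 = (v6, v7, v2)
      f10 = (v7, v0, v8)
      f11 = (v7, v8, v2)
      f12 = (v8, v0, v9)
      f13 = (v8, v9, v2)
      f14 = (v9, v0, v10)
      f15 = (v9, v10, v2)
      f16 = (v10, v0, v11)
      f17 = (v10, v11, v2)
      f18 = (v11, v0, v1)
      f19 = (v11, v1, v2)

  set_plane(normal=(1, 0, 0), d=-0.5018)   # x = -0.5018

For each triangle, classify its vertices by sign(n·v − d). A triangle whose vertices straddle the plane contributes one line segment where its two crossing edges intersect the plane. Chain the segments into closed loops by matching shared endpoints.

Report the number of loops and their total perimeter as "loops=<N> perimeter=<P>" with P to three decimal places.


loops=1 perimeter=9.005

Straddling triangles (12 of 20):
  (v4,v0,v5) [++-] → (-0.5018, 1.54434, 0)–(-0.5018, 1.8641, 0)  len=0.3198
  (v4,v5,v2) [+-+] → (-0.5018, 1.8641, 0)–(-0.5018, 1.54434, 0.41855)  len=0.5267
  (v5,v0,v6) [-+-] → (-0.5018, 1.54434, 0)–(-0.5018, 0.364586, 0)  len=1.1798
  (v5,v6,v2) [--+] → (-0.5018, 0.364586, 1.66785)–(-0.5018, 1.54434, 0.41855)  len=1.7183
  (v6,v0,v7) [-+-] → (-0.5018, 0.364586, 0)–(-0.5018, 0, 0)  len=0.3646
  (v6,v7,v2) [--+] → (-0.5018, 0, 1.81531)–(-0.5018, 0.364586, 1.66785)  len=0.3933
  (v7,v0,v8) [-+-] → (-0.5018, 0, 0)–(-0.5018, -0.364586, 0)  len=0.3646
  (v7,v8,v2) [--+] → (-0.5018, -0.364586, 1.66785)–(-0.5018, 0, 1.81531)  len=0.3933
  (v8,v0,v9) [-+-] → (-0.5018, -0.364586, 0)–(-0.5018, -1.54434, 0)  len=1.1798
  (v8,v9,v2) [--+] → (-0.5018, -1.54434, 0.41855)–(-0.5018, -0.364586, 1.66785)  len=1.7183
  (v9,v0,v10) [-++] → (-0.5018, -1.54434, 0)–(-0.5018, -1.8641, 0)  len=0.3198
  (v9,v10,v2) [-++] → (-0.5018, -1.8641, 0)–(-0.5018, -1.54434, 0.41855)  len=0.5267

Chained into 1 loop(s):
  loop 1: 12 segments, perimeter = 9.0048
Total perimeter = 9.005


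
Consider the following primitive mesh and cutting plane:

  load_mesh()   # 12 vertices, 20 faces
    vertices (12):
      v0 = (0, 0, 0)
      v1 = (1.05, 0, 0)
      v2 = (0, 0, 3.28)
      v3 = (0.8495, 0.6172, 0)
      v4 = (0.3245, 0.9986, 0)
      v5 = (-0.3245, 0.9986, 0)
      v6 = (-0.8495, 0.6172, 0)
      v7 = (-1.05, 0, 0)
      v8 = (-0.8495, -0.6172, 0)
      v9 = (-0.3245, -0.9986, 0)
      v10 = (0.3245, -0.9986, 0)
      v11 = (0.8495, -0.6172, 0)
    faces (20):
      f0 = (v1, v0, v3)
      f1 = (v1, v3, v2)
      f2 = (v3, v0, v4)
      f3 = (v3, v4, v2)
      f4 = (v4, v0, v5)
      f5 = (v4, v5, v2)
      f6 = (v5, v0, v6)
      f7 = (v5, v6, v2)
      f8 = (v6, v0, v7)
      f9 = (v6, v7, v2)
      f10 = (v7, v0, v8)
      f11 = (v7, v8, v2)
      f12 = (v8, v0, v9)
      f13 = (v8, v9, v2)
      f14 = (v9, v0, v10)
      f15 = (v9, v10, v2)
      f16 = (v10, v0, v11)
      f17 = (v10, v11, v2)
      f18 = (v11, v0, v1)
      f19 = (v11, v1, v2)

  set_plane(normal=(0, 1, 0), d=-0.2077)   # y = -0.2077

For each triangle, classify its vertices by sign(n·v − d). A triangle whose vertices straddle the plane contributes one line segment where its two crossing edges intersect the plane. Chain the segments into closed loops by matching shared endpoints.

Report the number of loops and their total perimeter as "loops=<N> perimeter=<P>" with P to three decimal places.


Straddling triangles (10 of 20):
  (v7,v0,v8) [++-] → (-0.285874, -0.2077, 0)–(-0.982528, -0.2077, 0)  len=0.6967
  (v7,v8,v2) [+-+] → (-0.982528, -0.2077, 0)–(-0.285874, -0.2077, 2.17622)  len=2.2850
  (v8,v0,v9) [-+-] → (-0.285874, -0.2077, 0)–(-0.0674931, -0.2077, 0)  len=0.2184
  (v8,v9,v2) [--+] → (-0.0674931, -0.2077, 2.59779)–(-0.285874, -0.2077, 2.17622)  len=0.4748
  (v9,v0,v10) [-+-] → (-0.0674931, -0.2077, 0)–(0.0674931, -0.2077, 0)  len=0.1350
  (v9,v10,v2) [--+] → (0.0674931, -0.2077, 2.59779)–(-0.0674931, -0.2077, 2.59779)  len=0.1350
  (v10,v0,v11) [-+-] → (0.0674931, -0.2077, 0)–(0.285874, -0.2077, 0)  len=0.2184
  (v10,v11,v2) [--+] → (0.285874, -0.2077, 2.17622)–(0.0674931, -0.2077, 2.59779)  len=0.4748
  (v11,v0,v1) [-++] → (0.285874, -0.2077, 0)–(0.982528, -0.2077, 0)  len=0.6967
  (v11,v1,v2) [-++] → (0.982528, -0.2077, 0)–(0.285874, -0.2077, 2.17622)  len=2.2850

Chained into 1 loop(s):
  loop 1: 10 segments, perimeter = 7.6196
Total perimeter = 7.620

loops=1 perimeter=7.620


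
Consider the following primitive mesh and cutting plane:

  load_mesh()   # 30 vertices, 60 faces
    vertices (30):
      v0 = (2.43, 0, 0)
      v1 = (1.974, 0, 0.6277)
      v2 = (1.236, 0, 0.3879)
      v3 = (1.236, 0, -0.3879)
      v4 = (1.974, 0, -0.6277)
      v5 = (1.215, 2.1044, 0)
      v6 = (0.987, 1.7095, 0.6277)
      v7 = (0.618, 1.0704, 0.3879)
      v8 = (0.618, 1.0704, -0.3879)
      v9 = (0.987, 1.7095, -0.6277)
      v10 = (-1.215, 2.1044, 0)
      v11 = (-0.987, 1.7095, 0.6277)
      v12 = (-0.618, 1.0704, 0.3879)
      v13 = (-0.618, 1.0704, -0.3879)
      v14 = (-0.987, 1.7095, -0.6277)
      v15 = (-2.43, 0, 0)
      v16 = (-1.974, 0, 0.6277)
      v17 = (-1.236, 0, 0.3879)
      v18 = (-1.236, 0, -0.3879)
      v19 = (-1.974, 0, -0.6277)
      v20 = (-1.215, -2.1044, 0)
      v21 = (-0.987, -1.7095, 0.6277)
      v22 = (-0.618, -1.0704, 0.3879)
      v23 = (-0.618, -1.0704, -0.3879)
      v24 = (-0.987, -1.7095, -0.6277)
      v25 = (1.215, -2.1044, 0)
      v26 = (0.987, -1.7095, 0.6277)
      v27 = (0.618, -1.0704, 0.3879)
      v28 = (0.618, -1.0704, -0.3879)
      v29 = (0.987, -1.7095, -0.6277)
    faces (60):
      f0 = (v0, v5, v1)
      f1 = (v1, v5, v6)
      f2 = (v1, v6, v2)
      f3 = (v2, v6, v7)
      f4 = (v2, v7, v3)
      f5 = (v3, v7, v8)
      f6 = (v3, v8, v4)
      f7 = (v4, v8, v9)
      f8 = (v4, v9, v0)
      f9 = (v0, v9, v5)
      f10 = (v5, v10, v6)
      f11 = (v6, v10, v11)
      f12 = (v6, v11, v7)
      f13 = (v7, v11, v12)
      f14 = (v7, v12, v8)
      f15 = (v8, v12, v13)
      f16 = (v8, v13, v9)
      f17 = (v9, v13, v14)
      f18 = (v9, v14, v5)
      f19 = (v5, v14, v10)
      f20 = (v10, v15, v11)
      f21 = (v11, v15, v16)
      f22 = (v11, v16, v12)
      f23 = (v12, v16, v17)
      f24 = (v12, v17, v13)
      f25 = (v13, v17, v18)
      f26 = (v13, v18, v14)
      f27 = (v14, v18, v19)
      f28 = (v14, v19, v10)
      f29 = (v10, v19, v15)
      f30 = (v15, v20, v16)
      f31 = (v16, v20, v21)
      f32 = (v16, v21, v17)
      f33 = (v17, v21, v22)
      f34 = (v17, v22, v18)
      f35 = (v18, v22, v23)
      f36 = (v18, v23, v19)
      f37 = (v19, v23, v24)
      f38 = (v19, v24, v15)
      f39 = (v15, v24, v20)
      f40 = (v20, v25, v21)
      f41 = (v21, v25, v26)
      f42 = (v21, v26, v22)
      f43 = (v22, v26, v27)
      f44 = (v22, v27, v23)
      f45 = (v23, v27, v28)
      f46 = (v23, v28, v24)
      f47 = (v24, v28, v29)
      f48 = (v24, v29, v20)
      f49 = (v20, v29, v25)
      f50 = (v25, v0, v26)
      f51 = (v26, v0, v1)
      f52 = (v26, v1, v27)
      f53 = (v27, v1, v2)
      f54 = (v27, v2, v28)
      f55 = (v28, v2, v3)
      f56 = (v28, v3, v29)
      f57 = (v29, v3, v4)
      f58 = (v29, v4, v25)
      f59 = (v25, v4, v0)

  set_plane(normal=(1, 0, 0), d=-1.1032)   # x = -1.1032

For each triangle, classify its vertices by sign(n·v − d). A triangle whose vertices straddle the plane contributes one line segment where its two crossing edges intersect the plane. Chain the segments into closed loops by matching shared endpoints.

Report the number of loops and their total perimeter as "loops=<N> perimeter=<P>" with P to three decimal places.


loops=2 perimeter=10.265

Straddling triangles (24 of 60):
  (v5,v10,v6) [+-+] → (-1.1032, 2.1044, 0)–(-1.1032, 2.08435, 0.0318696)  len=0.0377
  (v6,v10,v11) [+-+] → (-1.1032, 2.08435, 0.0318696)–(-1.1032, 1.91076, 0.307793)  len=0.3260
  (v5,v14,v10) [++-] → (-1.1032, 1.91076, -0.307793)–(-1.1032, 2.1044, 0)  len=0.3636
  (v10,v15,v11) [--+] → (-1.1032, 1.57184, 0.577153)–(-1.1032, 1.91076, 0.307793)  len=0.4329
  (v11,v15,v16) [+--] → (-1.1032, 1.57184, 0.577153)–(-1.1032, 1.50824, 0.6277)  len=0.0812
  (v11,v16,v12) [+-+] → (-1.1032, 1.50824, 0.6277)–(-1.1032, 0.687393, 0.473705)  len=0.8352
  (v12,v16,v17) [+--] → (-1.1032, 0.687393, 0.473705)–(-1.1032, 0.230015, 0.3879)  len=0.4654
  (v12,v17,v13) [+-+] → (-1.1032, 0.230015, 0.3879)–(-1.1032, 0.230015, 0.221191)  len=0.1667
  (v13,v17,v18) [+--] → (-1.1032, 0.230015, 0.221191)–(-1.1032, 0.230015, -0.3879)  len=0.6091
  (v13,v18,v14) [+-+] → (-1.1032, 0.230015, -0.3879)–(-1.1032, 0.911733, -0.515793)  len=0.6936
  (v14,v18,v19) [+--] → (-1.1032, 0.911733, -0.515793)–(-1.1032, 1.50824, -0.6277)  len=0.6069
  (v14,v19,v10) [+--] → (-1.1032, 1.50824, -0.6277)–(-1.1032, 1.91076, -0.307793)  len=0.5142
  (v16,v20,v21) [--+] → (-1.1032, -1.91076, 0.307793)–(-1.1032, -1.50824, 0.6277)  len=0.5142
  (v16,v21,v17) [-+-] → (-1.1032, -1.50824, 0.6277)–(-1.1032, -0.911733, 0.515793)  len=0.6069
  (v17,v21,v22) [-++] → (-1.1032, -0.911733, 0.515793)–(-1.1032, -0.230015, 0.3879)  len=0.6936
  (v17,v22,v18) [-+-] → (-1.1032, -0.230015, 0.3879)–(-1.1032, -0.230015, -0.221191)  len=0.6091
  (v18,v22,v23) [-++] → (-1.1032, -0.230015, -0.221191)–(-1.1032, -0.230015, -0.3879)  len=0.1667
  (v18,v23,v19) [-+-] → (-1.1032, -0.230015, -0.3879)–(-1.1032, -0.687393, -0.473705)  len=0.4654
  (v19,v23,v24) [-++] → (-1.1032, -0.687393, -0.473705)–(-1.1032, -1.50824, -0.6277)  len=0.8352
  (v19,v24,v15) [-+-] → (-1.1032, -1.50824, -0.6277)–(-1.1032, -1.57184, -0.577153)  len=0.0812
  (v15,v24,v20) [-+-] → (-1.1032, -1.57184, -0.577153)–(-1.1032, -1.91076, -0.307793)  len=0.4329
  (v20,v25,v21) [-++] → (-1.1032, -2.1044, 0)–(-1.1032, -1.91076, 0.307793)  len=0.3636
  (v24,v29,v20) [++-] → (-1.1032, -2.08435, -0.0318696)–(-1.1032, -1.91076, -0.307793)  len=0.3260
  (v20,v29,v25) [-++] → (-1.1032, -2.08435, -0.0318696)–(-1.1032, -2.1044, 0)  len=0.0377

Chained into 2 loop(s):
  loop 1: 12 segments, perimeter = 5.1325
  loop 2: 12 segments, perimeter = 5.1325
Total perimeter = 10.265


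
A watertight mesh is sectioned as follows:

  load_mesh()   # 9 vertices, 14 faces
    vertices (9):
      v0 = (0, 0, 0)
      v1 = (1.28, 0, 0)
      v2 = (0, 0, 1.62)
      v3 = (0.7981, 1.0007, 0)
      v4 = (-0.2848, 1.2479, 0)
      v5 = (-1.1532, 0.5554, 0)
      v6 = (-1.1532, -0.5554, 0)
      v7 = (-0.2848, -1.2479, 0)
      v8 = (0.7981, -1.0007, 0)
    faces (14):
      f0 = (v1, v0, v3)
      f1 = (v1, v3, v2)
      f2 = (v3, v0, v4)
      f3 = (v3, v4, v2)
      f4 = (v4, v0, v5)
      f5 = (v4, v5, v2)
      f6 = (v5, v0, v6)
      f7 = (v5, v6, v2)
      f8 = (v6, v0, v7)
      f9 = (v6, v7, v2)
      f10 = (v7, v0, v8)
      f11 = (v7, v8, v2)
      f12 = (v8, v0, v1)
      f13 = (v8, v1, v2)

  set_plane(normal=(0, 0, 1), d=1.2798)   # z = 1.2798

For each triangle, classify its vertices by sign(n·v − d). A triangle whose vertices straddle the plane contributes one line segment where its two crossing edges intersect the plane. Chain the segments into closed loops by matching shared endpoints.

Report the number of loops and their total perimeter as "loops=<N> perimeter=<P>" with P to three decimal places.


Straddling triangles (7 of 14):
  (v1,v3,v2) [--+] → (0.167601, 0.210147, 1.2798)–(0.2688, 0, 1.2798)  len=0.2332
  (v3,v4,v2) [--+] → (-0.059808, 0.262059, 1.2798)–(0.167601, 0.210147, 1.2798)  len=0.2333
  (v4,v5,v2) [--+] → (-0.242172, 0.116634, 1.2798)–(-0.059808, 0.262059, 1.2798)  len=0.2332
  (v5,v6,v2) [--+] → (-0.242172, -0.116634, 1.2798)–(-0.242172, 0.116634, 1.2798)  len=0.2333
  (v6,v7,v2) [--+] → (-0.059808, -0.262059, 1.2798)–(-0.242172, -0.116634, 1.2798)  len=0.2332
  (v7,v8,v2) [--+] → (0.167601, -0.210147, 1.2798)–(-0.059808, -0.262059, 1.2798)  len=0.2333
  (v8,v1,v2) [--+] → (0.2688, 0, 1.2798)–(0.167601, -0.210147, 1.2798)  len=0.2332

Chained into 1 loop(s):
  loop 1: 7 segments, perimeter = 1.6328
Total perimeter = 1.633

loops=1 perimeter=1.633


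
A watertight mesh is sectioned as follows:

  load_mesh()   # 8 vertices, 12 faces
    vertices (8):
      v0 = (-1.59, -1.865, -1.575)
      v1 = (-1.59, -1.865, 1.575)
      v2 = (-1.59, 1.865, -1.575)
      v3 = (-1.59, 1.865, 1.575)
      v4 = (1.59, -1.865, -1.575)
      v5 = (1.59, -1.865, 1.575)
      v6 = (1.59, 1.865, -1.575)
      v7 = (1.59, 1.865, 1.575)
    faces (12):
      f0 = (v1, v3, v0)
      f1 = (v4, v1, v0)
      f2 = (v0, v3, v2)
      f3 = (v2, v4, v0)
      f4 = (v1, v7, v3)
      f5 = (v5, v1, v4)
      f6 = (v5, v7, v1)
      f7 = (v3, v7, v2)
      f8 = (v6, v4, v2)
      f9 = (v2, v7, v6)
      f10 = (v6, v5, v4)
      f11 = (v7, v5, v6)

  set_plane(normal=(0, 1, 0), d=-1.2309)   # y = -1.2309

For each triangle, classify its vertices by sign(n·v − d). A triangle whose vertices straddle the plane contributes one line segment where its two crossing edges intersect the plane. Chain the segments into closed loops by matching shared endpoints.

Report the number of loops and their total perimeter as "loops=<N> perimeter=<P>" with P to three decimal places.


Straddling triangles (8 of 12):
  (v1,v3,v0) [-+-] → (-1.59, -1.2309, 1.575)–(-1.59, -1.2309, -1.0395)  len=2.6145
  (v0,v3,v2) [-++] → (-1.59, -1.2309, -1.0395)–(-1.59, -1.2309, -1.575)  len=0.5355
  (v2,v4,v0) [+--] → (1.0494, -1.2309, -1.575)–(-1.59, -1.2309, -1.575)  len=2.6394
  (v1,v7,v3) [-++] → (-1.0494, -1.2309, 1.575)–(-1.59, -1.2309, 1.575)  len=0.5406
  (v5,v7,v1) [-+-] → (1.59, -1.2309, 1.575)–(-1.0494, -1.2309, 1.575)  len=2.6394
  (v6,v4,v2) [+-+] → (1.59, -1.2309, -1.575)–(1.0494, -1.2309, -1.575)  len=0.5406
  (v6,v5,v4) [+--] → (1.59, -1.2309, 1.0395)–(1.59, -1.2309, -1.575)  len=2.6145
  (v7,v5,v6) [+-+] → (1.59, -1.2309, 1.575)–(1.59, -1.2309, 1.0395)  len=0.5355

Chained into 1 loop(s):
  loop 1: 8 segments, perimeter = 12.6600
Total perimeter = 12.660

loops=1 perimeter=12.660


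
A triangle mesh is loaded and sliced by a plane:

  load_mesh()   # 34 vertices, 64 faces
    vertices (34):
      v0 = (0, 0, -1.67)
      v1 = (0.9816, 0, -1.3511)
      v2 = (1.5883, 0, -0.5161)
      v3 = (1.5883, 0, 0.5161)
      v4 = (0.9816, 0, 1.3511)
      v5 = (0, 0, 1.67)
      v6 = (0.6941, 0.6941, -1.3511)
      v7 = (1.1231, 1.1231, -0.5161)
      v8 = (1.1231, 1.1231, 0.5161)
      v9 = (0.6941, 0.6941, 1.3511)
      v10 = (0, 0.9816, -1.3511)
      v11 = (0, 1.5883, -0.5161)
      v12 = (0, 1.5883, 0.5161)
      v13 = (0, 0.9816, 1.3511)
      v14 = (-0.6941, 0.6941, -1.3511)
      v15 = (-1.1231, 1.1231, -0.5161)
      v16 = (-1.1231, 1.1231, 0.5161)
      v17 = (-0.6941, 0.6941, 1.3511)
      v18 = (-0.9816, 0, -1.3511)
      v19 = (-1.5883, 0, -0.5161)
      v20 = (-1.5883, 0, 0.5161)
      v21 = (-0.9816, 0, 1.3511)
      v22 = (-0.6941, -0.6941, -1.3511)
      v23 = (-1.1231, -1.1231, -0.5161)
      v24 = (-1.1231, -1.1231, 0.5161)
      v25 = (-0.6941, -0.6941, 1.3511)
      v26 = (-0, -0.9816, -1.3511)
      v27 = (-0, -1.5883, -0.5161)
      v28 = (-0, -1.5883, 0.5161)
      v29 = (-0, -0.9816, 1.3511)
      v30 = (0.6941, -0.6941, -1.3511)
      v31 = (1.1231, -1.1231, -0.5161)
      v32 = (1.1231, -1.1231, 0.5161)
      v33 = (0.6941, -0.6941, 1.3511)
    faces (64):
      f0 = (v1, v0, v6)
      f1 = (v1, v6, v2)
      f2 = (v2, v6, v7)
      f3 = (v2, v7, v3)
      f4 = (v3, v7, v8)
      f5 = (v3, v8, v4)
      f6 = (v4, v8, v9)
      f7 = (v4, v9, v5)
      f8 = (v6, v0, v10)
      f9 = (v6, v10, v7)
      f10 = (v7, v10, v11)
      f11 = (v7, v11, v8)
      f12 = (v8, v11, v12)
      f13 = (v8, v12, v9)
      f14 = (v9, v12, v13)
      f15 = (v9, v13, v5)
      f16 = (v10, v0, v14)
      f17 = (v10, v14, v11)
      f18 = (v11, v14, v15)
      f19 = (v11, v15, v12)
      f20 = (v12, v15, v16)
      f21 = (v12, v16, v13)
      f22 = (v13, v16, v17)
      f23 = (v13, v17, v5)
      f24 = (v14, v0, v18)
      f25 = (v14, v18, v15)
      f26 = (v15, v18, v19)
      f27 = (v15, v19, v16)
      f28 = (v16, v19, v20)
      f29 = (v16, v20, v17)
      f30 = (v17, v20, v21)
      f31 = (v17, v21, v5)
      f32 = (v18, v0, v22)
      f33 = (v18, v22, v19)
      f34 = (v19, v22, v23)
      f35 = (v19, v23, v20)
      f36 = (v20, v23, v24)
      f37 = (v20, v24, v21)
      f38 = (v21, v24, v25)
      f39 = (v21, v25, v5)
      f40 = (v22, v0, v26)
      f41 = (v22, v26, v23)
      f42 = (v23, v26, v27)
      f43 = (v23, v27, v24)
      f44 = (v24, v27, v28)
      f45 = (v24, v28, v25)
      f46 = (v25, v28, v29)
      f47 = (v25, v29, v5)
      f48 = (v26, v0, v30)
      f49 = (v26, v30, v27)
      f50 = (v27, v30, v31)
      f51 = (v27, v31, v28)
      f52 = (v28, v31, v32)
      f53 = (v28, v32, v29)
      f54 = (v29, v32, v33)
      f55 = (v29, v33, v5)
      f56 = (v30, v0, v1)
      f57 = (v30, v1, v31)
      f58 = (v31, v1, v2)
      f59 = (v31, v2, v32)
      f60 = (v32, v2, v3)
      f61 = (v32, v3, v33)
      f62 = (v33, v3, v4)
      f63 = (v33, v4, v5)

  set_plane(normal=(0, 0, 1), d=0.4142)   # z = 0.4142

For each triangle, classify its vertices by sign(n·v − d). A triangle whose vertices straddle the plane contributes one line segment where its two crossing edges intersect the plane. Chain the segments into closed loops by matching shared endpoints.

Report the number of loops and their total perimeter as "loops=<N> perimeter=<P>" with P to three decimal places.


loops=1 perimeter=9.725

Straddling triangles (16 of 64):
  (v2,v7,v3) [--+] → (1.54237, 0.110874, 0.4142)–(1.5883, 0, 0.4142)  len=0.1200
  (v3,v7,v8) [+-+] → (1.54237, 0.110874, 0.4142)–(1.1231, 1.1231, 0.4142)  len=1.0956
  (v7,v11,v8) [--+] → (1.01223, 1.16903, 0.4142)–(1.1231, 1.1231, 0.4142)  len=0.1200
  (v8,v11,v12) [+-+] → (1.01223, 1.16903, 0.4142)–(0, 1.5883, 0.4142)  len=1.0956
  (v11,v15,v12) [--+] → (-0.110874, 1.54237, 0.4142)–(0, 1.5883, 0.4142)  len=0.1200
  (v12,v15,v16) [+-+] → (-0.110874, 1.54237, 0.4142)–(-1.1231, 1.1231, 0.4142)  len=1.0956
  (v15,v19,v16) [--+] → (-1.16903, 1.01223, 0.4142)–(-1.1231, 1.1231, 0.4142)  len=0.1200
  (v16,v19,v20) [+-+] → (-1.16903, 1.01223, 0.4142)–(-1.5883, 0, 0.4142)  len=1.0956
  (v19,v23,v20) [--+] → (-1.54237, -0.110874, 0.4142)–(-1.5883, 0, 0.4142)  len=0.1200
  (v20,v23,v24) [+-+] → (-1.54237, -0.110874, 0.4142)–(-1.1231, -1.1231, 0.4142)  len=1.0956
  (v23,v27,v24) [--+] → (-1.01223, -1.16903, 0.4142)–(-1.1231, -1.1231, 0.4142)  len=0.1200
  (v24,v27,v28) [+-+] → (-1.01223, -1.16903, 0.4142)–(0, -1.5883, 0.4142)  len=1.0956
  (v27,v31,v28) [--+] → (0.110874, -1.54237, 0.4142)–(0, -1.5883, 0.4142)  len=0.1200
  (v28,v31,v32) [+-+] → (0.110874, -1.54237, 0.4142)–(1.1231, -1.1231, 0.4142)  len=1.0956
  (v31,v2,v32) [--+] → (1.16903, -1.01223, 0.4142)–(1.1231, -1.1231, 0.4142)  len=0.1200
  (v32,v2,v3) [+-+] → (1.16903, -1.01223, 0.4142)–(1.5883, 0, 0.4142)  len=1.0956

Chained into 1 loop(s):
  loop 1: 16 segments, perimeter = 9.7251
Total perimeter = 9.725


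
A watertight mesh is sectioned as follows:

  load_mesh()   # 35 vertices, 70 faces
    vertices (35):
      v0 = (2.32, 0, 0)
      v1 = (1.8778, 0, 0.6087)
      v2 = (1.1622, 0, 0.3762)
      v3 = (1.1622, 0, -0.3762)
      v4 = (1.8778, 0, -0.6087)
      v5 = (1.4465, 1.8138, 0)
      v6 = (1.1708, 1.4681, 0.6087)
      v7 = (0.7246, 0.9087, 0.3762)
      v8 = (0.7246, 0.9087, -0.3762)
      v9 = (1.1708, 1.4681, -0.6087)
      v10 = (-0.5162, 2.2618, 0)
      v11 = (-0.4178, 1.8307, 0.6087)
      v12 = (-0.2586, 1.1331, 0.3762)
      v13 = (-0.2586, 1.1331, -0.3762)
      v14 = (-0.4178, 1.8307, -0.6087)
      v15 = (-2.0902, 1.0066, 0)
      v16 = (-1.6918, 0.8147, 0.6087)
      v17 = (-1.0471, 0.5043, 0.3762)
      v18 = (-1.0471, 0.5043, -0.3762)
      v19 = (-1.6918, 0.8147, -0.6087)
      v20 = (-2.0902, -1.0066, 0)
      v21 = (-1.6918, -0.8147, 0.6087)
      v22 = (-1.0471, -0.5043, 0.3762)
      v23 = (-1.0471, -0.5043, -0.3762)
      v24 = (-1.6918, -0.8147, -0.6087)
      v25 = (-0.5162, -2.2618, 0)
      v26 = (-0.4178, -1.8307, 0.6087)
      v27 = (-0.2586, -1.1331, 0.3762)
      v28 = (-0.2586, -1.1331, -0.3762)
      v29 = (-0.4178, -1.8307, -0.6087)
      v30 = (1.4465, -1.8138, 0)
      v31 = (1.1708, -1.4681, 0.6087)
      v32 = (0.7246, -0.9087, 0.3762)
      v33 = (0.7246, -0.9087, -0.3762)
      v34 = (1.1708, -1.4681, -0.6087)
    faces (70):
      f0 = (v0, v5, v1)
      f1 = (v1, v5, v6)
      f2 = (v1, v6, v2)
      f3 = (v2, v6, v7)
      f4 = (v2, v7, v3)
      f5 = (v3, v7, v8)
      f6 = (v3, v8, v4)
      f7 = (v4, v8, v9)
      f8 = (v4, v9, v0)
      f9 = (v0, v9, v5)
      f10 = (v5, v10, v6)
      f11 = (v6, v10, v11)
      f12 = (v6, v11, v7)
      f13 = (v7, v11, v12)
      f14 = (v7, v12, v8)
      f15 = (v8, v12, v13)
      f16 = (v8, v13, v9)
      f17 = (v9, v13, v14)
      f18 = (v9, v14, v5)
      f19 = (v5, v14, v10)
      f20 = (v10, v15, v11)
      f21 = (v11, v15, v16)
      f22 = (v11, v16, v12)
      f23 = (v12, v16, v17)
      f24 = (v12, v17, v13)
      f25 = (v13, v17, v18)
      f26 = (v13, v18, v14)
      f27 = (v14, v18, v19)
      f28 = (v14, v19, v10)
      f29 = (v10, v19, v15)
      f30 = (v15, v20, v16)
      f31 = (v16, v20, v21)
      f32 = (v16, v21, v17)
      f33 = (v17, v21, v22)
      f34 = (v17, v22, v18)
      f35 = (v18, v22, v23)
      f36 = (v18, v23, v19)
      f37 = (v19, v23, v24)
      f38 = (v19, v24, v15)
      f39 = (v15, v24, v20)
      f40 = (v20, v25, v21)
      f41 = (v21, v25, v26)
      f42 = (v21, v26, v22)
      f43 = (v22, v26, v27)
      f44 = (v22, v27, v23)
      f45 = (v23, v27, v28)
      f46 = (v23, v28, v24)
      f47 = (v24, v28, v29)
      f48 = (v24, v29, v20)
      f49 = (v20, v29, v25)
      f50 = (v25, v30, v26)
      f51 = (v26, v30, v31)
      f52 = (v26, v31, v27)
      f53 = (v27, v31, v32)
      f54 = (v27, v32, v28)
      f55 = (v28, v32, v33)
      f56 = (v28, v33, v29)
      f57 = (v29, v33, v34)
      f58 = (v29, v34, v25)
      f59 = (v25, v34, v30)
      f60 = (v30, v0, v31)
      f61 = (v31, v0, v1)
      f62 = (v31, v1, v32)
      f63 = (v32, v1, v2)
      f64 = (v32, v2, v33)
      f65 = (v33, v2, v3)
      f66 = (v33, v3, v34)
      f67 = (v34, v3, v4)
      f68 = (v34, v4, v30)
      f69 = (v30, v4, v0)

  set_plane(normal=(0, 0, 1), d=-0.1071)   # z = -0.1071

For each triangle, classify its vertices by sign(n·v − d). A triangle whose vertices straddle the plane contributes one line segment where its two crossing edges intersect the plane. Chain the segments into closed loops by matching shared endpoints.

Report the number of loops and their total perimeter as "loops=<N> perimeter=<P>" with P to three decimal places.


Straddling triangles (28 of 70):
  (v2,v7,v3) [++-] → (1.00569, 0.325002, -0.1071)–(1.1622, 0, -0.1071)  len=0.3607
  (v3,v7,v8) [-+-] → (1.00569, 0.325002, -0.1071)–(0.7246, 0.9087, -0.1071)  len=0.6479
  (v4,v9,v0) [--+] → (2.1178, 0.25831, -0.1071)–(2.2422, 0, -0.1071)  len=0.2867
  (v0,v9,v5) [+-+] → (2.1178, 0.25831, -0.1071)–(1.39799, 1.75297, -0.1071)  len=1.6590
  (v7,v12,v8) [++-] → (0.372953, 0.988958, -0.1071)–(0.7246, 0.9087, -0.1071)  len=0.3607
  (v8,v12,v13) [-+-] → (0.372953, 0.988958, -0.1071)–(-0.2586, 1.1331, -0.1071)  len=0.6478
  (v9,v14,v5) [--+] → (1.11848, 1.81677, -0.1071)–(1.39799, 1.75297, -0.1071)  len=0.2867
  (v5,v14,v10) [+-+] → (1.11848, 1.81677, -0.1071)–(-0.498887, 2.18595, -0.1071)  len=1.6590
  (v12,v17,v13) [++-] → (-0.540611, 0.908206, -0.1071)–(-0.2586, 1.1331, -0.1071)  len=0.3607
  (v13,v17,v18) [-+-] → (-0.540611, 0.908206, -0.1071)–(-1.0471, 0.5043, -0.1071)  len=0.6478
  (v14,v19,v10) [--+] → (-0.723045, 2.00718, -0.1071)–(-0.498887, 2.18595, -0.1071)  len=0.2867
  (v10,v19,v15) [+-+] → (-0.723045, 2.00718, -0.1071)–(-2.0201, 0.972835, -0.1071)  len=1.6590
  (v17,v22,v18) [++-] → (-1.0471, 0.143569, -0.1071)–(-1.0471, 0.5043, -0.1071)  len=0.3607
  (v18,v22,v23) [-+-] → (-1.0471, 0.143569, -0.1071)–(-1.0471, -0.5043, -0.1071)  len=0.6479
  (v19,v24,v15) [--+] → (-2.0201, 0.686145, -0.1071)–(-2.0201, 0.972835, -0.1071)  len=0.2867
  (v15,v24,v20) [+-+] → (-2.0201, 0.686145, -0.1071)–(-2.0201, -0.972835, -0.1071)  len=1.6590
  (v22,v27,v23) [++-] → (-0.765089, -0.729194, -0.1071)–(-1.0471, -0.5043, -0.1071)  len=0.3607
  (v23,v27,v28) [-+-] → (-0.765089, -0.729194, -0.1071)–(-0.2586, -1.1331, -0.1071)  len=0.6478
  (v24,v29,v20) [--+] → (-1.79594, -1.1516, -0.1071)–(-2.0201, -0.972835, -0.1071)  len=0.2867
  (v20,v29,v25) [+-+] → (-1.79594, -1.1516, -0.1071)–(-0.498887, -2.18595, -0.1071)  len=1.6590
  (v27,v32,v28) [++-] → (0.0930469, -1.05284, -0.1071)–(-0.2586, -1.1331, -0.1071)  len=0.3607
  (v28,v32,v33) [-+-] → (0.0930469, -1.05284, -0.1071)–(0.7246, -0.9087, -0.1071)  len=0.6478
  (v29,v34,v25) [--+] → (-0.219374, -2.12215, -0.1071)–(-0.498887, -2.18595, -0.1071)  len=0.2867
  (v25,v34,v30) [+-+] → (-0.219374, -2.12215, -0.1071)–(1.39799, -1.75297, -0.1071)  len=1.6590
  (v32,v2,v33) [++-] → (0.88111, -0.583698, -0.1071)–(0.7246, -0.9087, -0.1071)  len=0.3607
  (v33,v2,v3) [-+-] → (0.88111, -0.583698, -0.1071)–(1.1622, 0, -0.1071)  len=0.6479
  (v34,v4,v30) [--+] → (1.52239, -1.49466, -0.1071)–(1.39799, -1.75297, -0.1071)  len=0.2867
  (v30,v4,v0) [+-+] → (1.52239, -1.49466, -0.1071)–(2.2422, 0, -0.1071)  len=1.6590

Chained into 2 loop(s):
  loop 1: 14 segments, perimeter = 7.0598
  loop 2: 14 segments, perimeter = 13.6197
Total perimeter = 20.679

loops=2 perimeter=20.679


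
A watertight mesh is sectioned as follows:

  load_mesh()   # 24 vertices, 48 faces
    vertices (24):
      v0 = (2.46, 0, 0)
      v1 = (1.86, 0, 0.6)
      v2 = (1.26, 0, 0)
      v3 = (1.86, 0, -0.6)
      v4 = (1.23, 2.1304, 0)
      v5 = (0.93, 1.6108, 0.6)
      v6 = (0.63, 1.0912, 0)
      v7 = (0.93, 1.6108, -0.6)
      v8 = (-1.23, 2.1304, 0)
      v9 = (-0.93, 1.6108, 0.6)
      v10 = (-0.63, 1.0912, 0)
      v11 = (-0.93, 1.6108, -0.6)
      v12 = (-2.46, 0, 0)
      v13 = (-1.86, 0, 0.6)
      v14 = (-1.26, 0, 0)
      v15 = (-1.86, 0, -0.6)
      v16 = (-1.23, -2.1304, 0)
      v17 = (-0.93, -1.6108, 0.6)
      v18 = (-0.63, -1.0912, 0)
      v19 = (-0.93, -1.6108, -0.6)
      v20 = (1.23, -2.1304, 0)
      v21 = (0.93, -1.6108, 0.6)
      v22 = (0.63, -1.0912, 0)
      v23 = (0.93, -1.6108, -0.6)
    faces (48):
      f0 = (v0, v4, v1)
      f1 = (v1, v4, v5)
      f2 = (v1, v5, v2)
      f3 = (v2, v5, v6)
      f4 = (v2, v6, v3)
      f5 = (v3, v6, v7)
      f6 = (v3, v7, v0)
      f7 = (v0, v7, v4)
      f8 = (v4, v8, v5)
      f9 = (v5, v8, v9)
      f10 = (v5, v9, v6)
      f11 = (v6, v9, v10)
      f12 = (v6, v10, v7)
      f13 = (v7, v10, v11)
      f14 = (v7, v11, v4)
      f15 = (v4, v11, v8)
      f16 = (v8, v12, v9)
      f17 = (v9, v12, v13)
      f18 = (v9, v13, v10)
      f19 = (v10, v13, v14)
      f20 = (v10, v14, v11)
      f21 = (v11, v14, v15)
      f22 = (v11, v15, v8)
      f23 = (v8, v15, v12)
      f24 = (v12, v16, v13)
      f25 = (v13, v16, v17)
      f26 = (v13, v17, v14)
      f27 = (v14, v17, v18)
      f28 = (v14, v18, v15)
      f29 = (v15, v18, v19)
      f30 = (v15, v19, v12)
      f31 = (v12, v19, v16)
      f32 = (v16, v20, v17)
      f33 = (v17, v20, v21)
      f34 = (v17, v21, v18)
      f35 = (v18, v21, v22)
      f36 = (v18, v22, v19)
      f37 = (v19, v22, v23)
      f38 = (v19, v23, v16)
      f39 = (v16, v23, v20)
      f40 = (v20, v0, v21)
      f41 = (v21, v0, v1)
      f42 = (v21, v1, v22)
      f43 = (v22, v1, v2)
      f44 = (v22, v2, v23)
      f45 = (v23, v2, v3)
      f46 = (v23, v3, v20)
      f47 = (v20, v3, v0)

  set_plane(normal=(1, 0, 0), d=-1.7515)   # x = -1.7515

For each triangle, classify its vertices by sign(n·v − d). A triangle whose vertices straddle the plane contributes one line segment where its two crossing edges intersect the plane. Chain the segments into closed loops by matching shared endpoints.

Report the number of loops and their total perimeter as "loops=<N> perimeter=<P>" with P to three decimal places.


Straddling triangles (14 of 48):
  (v8,v12,v9) [+-+] → (-1.7515, 1.22715, 0)–(-1.7515, 0.745916, 0.277843)  len=0.5557
  (v9,v12,v13) [+--] → (-1.7515, 0.745916, 0.277843)–(-1.7515, 0.187927, 0.6)  len=0.6443
  (v9,v13,v10) [+-+] → (-1.7515, 0.187927, 0.6)–(-1.7515, 0.0962563, 0.547073)  len=0.1059
  (v10,v13,v14) [+-+] → (-1.7515, 0.0962563, 0.547073)–(-1.7515, 0, 0.4915)  len=0.1111
  (v11,v14,v15) [++-] → (-1.7515, 0, -0.4915)–(-1.7515, 0.187927, -0.6)  len=0.2170
  (v11,v15,v8) [+-+] → (-1.7515, 0.187927, -0.6)–(-1.7515, 0.366902, -0.496667)  len=0.2067
  (v8,v15,v12) [+--] → (-1.7515, 0.366902, -0.496667)–(-1.7515, 1.22715, 0)  len=0.9933
  (v12,v16,v13) [-+-] → (-1.7515, -1.22715, 0)–(-1.7515, -0.366902, 0.496667)  len=0.9933
  (v13,v16,v17) [-++] → (-1.7515, -0.366902, 0.496667)–(-1.7515, -0.187927, 0.6)  len=0.2067
  (v13,v17,v14) [-++] → (-1.7515, -0.187927, 0.6)–(-1.7515, 0, 0.4915)  len=0.2170
  (v14,v18,v15) [++-] → (-1.7515, -0.0962563, -0.547073)–(-1.7515, 0, -0.4915)  len=0.1111
  (v15,v18,v19) [-++] → (-1.7515, -0.0962563, -0.547073)–(-1.7515, -0.187927, -0.6)  len=0.1059
  (v15,v19,v12) [-+-] → (-1.7515, -0.187927, -0.6)–(-1.7515, -0.745916, -0.277843)  len=0.6443
  (v12,v19,v16) [-++] → (-1.7515, -0.745916, -0.277843)–(-1.7515, -1.22715, 0)  len=0.5557

Chained into 1 loop(s):
  loop 1: 14 segments, perimeter = 5.6680
Total perimeter = 5.668

loops=1 perimeter=5.668


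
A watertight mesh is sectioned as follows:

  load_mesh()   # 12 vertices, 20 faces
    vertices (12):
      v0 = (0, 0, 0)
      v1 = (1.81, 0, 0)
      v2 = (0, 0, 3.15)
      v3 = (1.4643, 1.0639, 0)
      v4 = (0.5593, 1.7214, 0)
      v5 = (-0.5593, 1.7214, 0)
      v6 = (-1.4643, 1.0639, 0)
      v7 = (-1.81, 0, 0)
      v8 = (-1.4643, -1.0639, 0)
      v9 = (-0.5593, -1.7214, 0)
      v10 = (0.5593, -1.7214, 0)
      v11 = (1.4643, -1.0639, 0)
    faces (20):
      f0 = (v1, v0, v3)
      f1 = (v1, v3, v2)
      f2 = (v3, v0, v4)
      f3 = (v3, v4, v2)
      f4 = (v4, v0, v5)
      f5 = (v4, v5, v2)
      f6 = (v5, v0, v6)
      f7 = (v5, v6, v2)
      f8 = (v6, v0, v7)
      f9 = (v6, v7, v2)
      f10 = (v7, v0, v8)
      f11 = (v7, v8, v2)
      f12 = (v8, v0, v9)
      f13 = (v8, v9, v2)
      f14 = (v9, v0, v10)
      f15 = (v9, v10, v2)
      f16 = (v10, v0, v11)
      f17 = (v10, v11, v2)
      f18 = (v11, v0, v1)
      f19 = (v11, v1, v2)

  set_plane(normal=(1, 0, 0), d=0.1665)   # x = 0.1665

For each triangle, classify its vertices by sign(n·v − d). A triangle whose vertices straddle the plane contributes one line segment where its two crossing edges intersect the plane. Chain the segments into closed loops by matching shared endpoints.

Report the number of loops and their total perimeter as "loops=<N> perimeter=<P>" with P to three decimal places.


loops=1 perimeter=10.162

Straddling triangles (12 of 20):
  (v1,v0,v3) [+-+] → (0.1665, 0, 0)–(0.1665, 0.120972, 0)  len=0.1210
  (v1,v3,v2) [++-] → (0.1665, 0.120972, 2.79183)–(0.1665, 0, 2.86023)  len=0.1390
  (v3,v0,v4) [+-+] → (0.1665, 0.120972, 0)–(0.1665, 0.51245, 0)  len=0.3915
  (v3,v4,v2) [++-] → (0.1665, 0.51245, 2.21227)–(0.1665, 0.120972, 2.79183)  len=0.6994
  (v4,v0,v5) [+--] → (0.1665, 0.51245, 0)–(0.1665, 1.7214, 0)  len=1.2090
  (v4,v5,v2) [+--] → (0.1665, 1.7214, 0)–(0.1665, 0.51245, 2.21227)  len=2.5210
  (v9,v0,v10) [--+] → (0.1665, -0.51245, 0)–(0.1665, -1.7214, 0)  len=1.2090
  (v9,v10,v2) [-+-] → (0.1665, -1.7214, 0)–(0.1665, -0.51245, 2.21227)  len=2.5210
  (v10,v0,v11) [+-+] → (0.1665, -0.51245, 0)–(0.1665, -0.120972, 0)  len=0.3915
  (v10,v11,v2) [++-] → (0.1665, -0.120972, 2.79183)–(0.1665, -0.51245, 2.21227)  len=0.6994
  (v11,v0,v1) [+-+] → (0.1665, -0.120972, 0)–(0.1665, 0, 0)  len=0.1210
  (v11,v1,v2) [++-] → (0.1665, 0, 2.86023)–(0.1665, -0.120972, 2.79183)  len=0.1390

Chained into 1 loop(s):
  loop 1: 12 segments, perimeter = 10.1616
Total perimeter = 10.162


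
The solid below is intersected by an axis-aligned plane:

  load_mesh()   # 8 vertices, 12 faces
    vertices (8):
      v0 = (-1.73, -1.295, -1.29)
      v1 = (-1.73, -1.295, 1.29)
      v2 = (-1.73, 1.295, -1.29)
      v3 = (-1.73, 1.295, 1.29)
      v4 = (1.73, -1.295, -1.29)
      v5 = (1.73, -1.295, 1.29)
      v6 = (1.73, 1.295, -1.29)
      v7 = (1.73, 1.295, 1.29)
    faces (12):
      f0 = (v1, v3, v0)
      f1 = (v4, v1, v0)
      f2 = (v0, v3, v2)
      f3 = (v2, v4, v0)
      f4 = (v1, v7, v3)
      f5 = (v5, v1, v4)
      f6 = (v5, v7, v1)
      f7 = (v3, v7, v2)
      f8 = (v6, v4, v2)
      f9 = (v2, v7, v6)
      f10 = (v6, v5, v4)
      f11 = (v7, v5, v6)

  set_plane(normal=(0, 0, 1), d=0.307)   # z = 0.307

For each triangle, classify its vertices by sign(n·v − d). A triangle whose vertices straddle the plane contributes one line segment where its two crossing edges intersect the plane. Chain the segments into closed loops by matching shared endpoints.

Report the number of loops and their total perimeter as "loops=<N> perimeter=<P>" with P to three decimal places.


Straddling triangles (8 of 12):
  (v1,v3,v0) [++-] → (-1.73, 0.30819, 0.307)–(-1.73, -1.295, 0.307)  len=1.6032
  (v4,v1,v0) [-+-] → (-0.411713, -1.295, 0.307)–(-1.73, -1.295, 0.307)  len=1.3183
  (v0,v3,v2) [-+-] → (-1.73, 0.30819, 0.307)–(-1.73, 1.295, 0.307)  len=0.9868
  (v5,v1,v4) [++-] → (-0.411713, -1.295, 0.307)–(1.73, -1.295, 0.307)  len=2.1417
  (v3,v7,v2) [++-] → (0.411713, 1.295, 0.307)–(-1.73, 1.295, 0.307)  len=2.1417
  (v2,v7,v6) [-+-] → (0.411713, 1.295, 0.307)–(1.73, 1.295, 0.307)  len=1.3183
  (v6,v5,v4) [-+-] → (1.73, -0.30819, 0.307)–(1.73, -1.295, 0.307)  len=0.9868
  (v7,v5,v6) [++-] → (1.73, -0.30819, 0.307)–(1.73, 1.295, 0.307)  len=1.6032

Chained into 1 loop(s):
  loop 1: 8 segments, perimeter = 12.1000
Total perimeter = 12.100

loops=1 perimeter=12.100


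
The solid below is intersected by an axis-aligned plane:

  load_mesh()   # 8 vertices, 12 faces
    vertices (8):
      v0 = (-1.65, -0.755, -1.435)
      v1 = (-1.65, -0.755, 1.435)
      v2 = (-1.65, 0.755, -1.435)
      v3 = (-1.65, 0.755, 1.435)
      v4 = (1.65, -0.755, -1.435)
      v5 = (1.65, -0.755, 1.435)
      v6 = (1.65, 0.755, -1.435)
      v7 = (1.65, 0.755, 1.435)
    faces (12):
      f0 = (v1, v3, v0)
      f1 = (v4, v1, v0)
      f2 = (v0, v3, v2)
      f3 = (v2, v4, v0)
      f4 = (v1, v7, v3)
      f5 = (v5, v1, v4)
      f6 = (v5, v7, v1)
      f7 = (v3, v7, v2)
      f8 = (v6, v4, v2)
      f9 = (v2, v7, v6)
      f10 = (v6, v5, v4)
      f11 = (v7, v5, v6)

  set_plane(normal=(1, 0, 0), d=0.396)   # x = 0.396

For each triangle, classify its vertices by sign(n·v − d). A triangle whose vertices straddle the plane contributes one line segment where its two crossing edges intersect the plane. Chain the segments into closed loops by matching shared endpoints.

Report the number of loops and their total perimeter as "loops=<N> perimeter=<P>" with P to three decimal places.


Straddling triangles (8 of 12):
  (v4,v1,v0) [+--] → (0.396, -0.755, -0.3444)–(0.396, -0.755, -1.435)  len=1.0906
  (v2,v4,v0) [-+-] → (0.396, -0.1812, -1.435)–(0.396, -0.755, -1.435)  len=0.5738
  (v1,v7,v3) [-+-] → (0.396, 0.1812, 1.435)–(0.396, 0.755, 1.435)  len=0.5738
  (v5,v1,v4) [+-+] → (0.396, -0.755, 1.435)–(0.396, -0.755, -0.3444)  len=1.7794
  (v5,v7,v1) [++-] → (0.396, 0.1812, 1.435)–(0.396, -0.755, 1.435)  len=0.9362
  (v3,v7,v2) [-+-] → (0.396, 0.755, 1.435)–(0.396, 0.755, 0.3444)  len=1.0906
  (v6,v4,v2) [++-] → (0.396, -0.1812, -1.435)–(0.396, 0.755, -1.435)  len=0.9362
  (v2,v7,v6) [-++] → (0.396, 0.755, 0.3444)–(0.396, 0.755, -1.435)  len=1.7794

Chained into 1 loop(s):
  loop 1: 8 segments, perimeter = 8.7600
Total perimeter = 8.760

loops=1 perimeter=8.760
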